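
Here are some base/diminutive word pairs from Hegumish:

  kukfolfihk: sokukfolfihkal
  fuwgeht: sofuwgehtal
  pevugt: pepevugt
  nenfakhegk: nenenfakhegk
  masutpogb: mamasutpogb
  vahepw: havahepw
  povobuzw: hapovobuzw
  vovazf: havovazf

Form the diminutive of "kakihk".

sokakihkal

fuwgeht and pevugt both end in -t yet inflect differently (sofuwgehtal, pepevugt), so the final letter is not what conditions the rule; the second-to-last letter is.
"kakihk" has second-to-last letter 'h'. The stems whose second-to-last letter is 'h' (kukfolfihk → sokukfolfihkal, fuwgeht → sofuwgehtal) add so- … -al around the stem.
So kakihk → sokakihkal.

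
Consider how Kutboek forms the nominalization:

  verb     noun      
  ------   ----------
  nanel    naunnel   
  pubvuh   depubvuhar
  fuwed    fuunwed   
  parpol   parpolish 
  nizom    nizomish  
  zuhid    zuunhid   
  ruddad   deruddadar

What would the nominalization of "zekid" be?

ruddad and fuwed both end in -d yet inflect differently (deruddadar, fuunwed), so the final letter is not what conditions the rule; the last vowel is.
"zekid" has last vowel 'i'. The one such stem in the data (zuhid → zuunhid) inserts -un- after the first vowel (as do fuwed, nanel), so the same rule applies.
So zekid → zeunkid.

zeunkid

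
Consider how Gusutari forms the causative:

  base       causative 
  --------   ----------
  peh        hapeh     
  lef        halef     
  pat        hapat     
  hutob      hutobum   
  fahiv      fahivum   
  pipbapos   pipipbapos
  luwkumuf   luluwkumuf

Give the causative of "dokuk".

"dokuk" has 2 vowels. The stems with 2 vowels (hutob → hutobum, fahiv → fahivum) add -um.
The other patterns: stems with 1 vowel add the prefix ha-; stems with 3 vowels repeat the first consonant+vowel as a prefix.
So dokuk → dokukum.

dokukum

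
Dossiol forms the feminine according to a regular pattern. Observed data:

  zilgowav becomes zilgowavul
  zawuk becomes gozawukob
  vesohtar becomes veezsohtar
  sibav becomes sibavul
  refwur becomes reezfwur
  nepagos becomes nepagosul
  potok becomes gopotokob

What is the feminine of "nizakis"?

vesohtar and zilgowav both have last vowel 'a' yet inflect differently (veezsohtar, zilgowavul), so the last vowel is not what conditions the rule; the final letter is.
"nizakis" ends in -s. The one such stem in the data (nepagos → nepagosul) adds -ul, so the same rule applies.
The other patterns: stems ending in -r insert -ez- after the first vowel; stems ending in -k add go- … -ob around the stem.
So nizakis → nizakisul.

nizakisul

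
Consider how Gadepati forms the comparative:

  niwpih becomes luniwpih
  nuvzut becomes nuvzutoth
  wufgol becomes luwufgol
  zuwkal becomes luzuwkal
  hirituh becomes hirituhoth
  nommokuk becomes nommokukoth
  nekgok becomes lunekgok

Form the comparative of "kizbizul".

kizbizuloth

"kizbizul" has last vowel 'u'. The stems whose last vowel is 'u' (nommokuk → nommokukoth, nuvzut → nuvzutoth, hirituh → hirituhoth) add -oth.
The other pattern: stems whose last vowel is 'a', 'i' or 'o' add the prefix lu-.
So kizbizul → kizbizuloth.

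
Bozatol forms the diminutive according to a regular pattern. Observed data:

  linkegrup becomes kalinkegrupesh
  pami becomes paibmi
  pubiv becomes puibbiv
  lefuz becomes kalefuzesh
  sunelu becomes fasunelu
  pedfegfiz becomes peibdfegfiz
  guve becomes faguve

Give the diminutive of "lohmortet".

pedfegfiz and lefuz both end in -z yet inflect differently (peibdfegfiz, kalefuzesh), so the final letter is not what conditions the rule; the first letter is.
"lohmortet" begins with l-. The stems beginning with l- (lefuz → kalefuzesh, linkegrup → kalinkegrupesh) add ka- … -esh around the stem.
The other patterns: stems beginning with p- insert -ib- after the first vowel; stems beginning with g- or s- add the prefix fa-.
So lohmortet → kalohmortetesh.

kalohmortetesh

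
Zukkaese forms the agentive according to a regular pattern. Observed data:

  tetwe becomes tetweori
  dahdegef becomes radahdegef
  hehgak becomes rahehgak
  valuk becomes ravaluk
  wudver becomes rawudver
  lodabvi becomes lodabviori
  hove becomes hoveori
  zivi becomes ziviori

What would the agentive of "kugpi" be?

"kugpi" ends in a vowel. The stems ending in a vowel (zivi → ziviori, tetwe → tetweori, hove → hoveori) add -ori.
So kugpi → kugpiori.

kugpiori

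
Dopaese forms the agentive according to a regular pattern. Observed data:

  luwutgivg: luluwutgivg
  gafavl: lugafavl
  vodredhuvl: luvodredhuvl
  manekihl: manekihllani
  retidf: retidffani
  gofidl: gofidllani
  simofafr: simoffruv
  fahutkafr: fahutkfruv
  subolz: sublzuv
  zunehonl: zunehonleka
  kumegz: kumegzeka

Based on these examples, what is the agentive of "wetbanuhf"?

wetbanuhffani

"wetbanuhf" has second-to-last letter 'h'. The one such stem in the data (manekihl → manekihllani) doubles the final consonant and adds -ani (as do retidf, gofidl), so the same rule applies.
The other patterns: stems whose second-to-last letter is 'v' add the prefix lu-; stems whose second-to-last letter is 'f' or 'l' delete the last vowel and add -uv; stems whose second-to-last letter is 'g' or 'n' add -eka.
So wetbanuhf → wetbanuhffani.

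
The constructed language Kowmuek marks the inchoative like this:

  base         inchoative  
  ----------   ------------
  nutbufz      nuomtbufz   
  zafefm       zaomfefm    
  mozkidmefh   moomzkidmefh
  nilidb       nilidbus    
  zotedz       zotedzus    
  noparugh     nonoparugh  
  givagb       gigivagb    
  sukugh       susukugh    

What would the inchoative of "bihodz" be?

bihodzus

"bihodz" has second-to-last letter 'd'. The stems whose second-to-last letter is 'd' (nilidb → nilidbus, zotedz → zotedzus) add -us.
The other patterns: stems whose second-to-last letter is 'f' insert -om- after the first vowel; stems whose second-to-last letter is 'g' repeat the first consonant+vowel as a prefix.
So bihodz → bihodzus.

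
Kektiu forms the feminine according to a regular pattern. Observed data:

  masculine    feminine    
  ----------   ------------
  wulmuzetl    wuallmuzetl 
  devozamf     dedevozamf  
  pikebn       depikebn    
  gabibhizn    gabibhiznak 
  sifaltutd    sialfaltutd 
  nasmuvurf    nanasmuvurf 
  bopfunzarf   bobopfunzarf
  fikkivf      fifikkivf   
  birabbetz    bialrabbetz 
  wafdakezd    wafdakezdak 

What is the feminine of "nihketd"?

wafdakezd and sifaltutd both end in -d yet inflect differently (wafdakezdak, sialfaltutd), so the final letter is not what conditions the rule; the second-to-last letter is.
"nihketd" has second-to-last letter 't'. The stems whose second-to-last letter is 't' (sifaltutd → sialfaltutd, birabbetz → bialrabbetz, wulmuzetl → wuallmuzetl) insert -al- after the first vowel.
The other patterns: stems whose second-to-last letter is 'z' add -ak; stems whose second-to-last letter is 'r' or 'v' repeat the first consonant+vowel as a prefix; stems whose second-to-last letter is 'b' or 'm' add the prefix de-.
So nihketd → nialhketd.

nialhketd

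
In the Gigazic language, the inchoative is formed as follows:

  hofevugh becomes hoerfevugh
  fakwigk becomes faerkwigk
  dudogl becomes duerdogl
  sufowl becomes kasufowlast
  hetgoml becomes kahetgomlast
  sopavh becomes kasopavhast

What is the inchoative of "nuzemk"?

kanuzemkast

dudogl and sufowl both end in -l yet inflect differently (duerdogl, kasufowlast), so the final letter is not what conditions the rule; the second-to-last letter is.
"nuzemk" has second-to-last letter 'm'. The one such stem in the data (hetgoml → kahetgomlast) adds ka- … -ast around the stem, so the same rule applies.
So nuzemk → kanuzemkast.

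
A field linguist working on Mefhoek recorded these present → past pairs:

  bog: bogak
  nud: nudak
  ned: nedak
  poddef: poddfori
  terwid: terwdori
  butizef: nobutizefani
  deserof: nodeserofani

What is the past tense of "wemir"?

nud and terwid both end in -d yet inflect differently (nudak, terwdori), so the final letter is not what conditions the rule; the number of vowels is.
"wemir" has 2 vowels. The stems with 2 vowels (poddef → poddfori, terwid → terwdori) delete the last vowel and add -ori.
So wemir → wemrori.

wemrori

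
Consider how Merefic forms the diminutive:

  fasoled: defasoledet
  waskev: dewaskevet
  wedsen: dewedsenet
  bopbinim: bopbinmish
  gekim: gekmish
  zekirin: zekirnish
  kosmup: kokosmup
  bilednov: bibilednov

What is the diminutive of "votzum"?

vovotzum

wedsen and zekirin both end in -n yet inflect differently (dewedsenet, zekirnish), so the final letter is not what conditions the rule; the last vowel is.
"votzum" has last vowel 'u'. The one such stem in the data (kosmup → kokosmup) repeats the first consonant+vowel as a prefix (as does bilednov), so the same rule applies.
The other patterns: stems whose last vowel is 'e' add de- … -et around the stem; stems whose last vowel is 'i' delete the last vowel and add -ish.
So votzum → vovotzum.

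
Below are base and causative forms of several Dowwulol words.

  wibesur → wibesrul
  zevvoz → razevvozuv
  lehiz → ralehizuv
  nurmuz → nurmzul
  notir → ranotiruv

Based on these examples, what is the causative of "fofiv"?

rafofivuv

wibesur and notir both end in -r yet inflect differently (wibesrul, ranotiruv), so the final letter is not what conditions the rule; the last vowel is.
"fofiv" has last vowel 'i'. The stems whose last vowel is 'i' (notir → ranotiruv, lehiz → ralehizuv) add ra- … -uv around the stem.
The other pattern: stems whose last vowel is 'u' delete the last vowel and add -ul.
So fofiv → rafofivuv.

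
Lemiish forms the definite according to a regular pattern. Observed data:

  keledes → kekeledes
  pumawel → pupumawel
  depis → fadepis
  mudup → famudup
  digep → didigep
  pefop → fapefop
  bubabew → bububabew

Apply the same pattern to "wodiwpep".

wowodiwpep

digep and pefop both end in -p yet inflect differently (didigep, fapefop), so the final letter is not what conditions the rule; the last vowel is.
"wodiwpep" has last vowel 'e'. The stems whose last vowel is 'e' (bubabew → bububabew, pumawel → pupumawel, keledes → kekeledes) repeat the first consonant+vowel as a prefix.
The other pattern: stems whose last vowel is 'i', 'o' or 'u' add the prefix fa-.
So wodiwpep → wowodiwpep.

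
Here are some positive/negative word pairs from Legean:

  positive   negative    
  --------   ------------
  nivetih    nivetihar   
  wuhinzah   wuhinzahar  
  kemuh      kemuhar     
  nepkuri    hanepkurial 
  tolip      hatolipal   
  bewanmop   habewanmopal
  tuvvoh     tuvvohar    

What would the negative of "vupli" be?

nivetih and nepkuri both have last vowel 'i' yet inflect differently (nivetihar, hanepkurial), so the last vowel is not what conditions the rule; the final letter is.
"vupli" ends in -i. The one such stem in the data (nepkuri → hanepkurial) adds ha- … -al around the stem, so the same rule applies.
The other pattern: stems ending in -h add -ar.
So vupli → havuplial.

havuplial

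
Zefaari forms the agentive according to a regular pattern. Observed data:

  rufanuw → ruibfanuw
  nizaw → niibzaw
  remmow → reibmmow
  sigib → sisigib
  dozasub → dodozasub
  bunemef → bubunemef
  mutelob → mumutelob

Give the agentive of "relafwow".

reiblafwow

rufanuw and dozasub both have last vowel 'u' yet inflect differently (ruibfanuw, dodozasub), so the last vowel is not what conditions the rule; the final letter is.
"relafwow" ends in -w. The stems ending in -w (rufanuw → ruibfanuw, nizaw → niibzaw, remmow → reibmmow) insert -ib- after the first vowel.
The other pattern: stems ending in -b or -f repeat the first consonant+vowel as a prefix.
So relafwow → reiblafwow.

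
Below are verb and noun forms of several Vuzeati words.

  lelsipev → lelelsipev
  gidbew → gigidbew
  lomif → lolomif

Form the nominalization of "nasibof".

nanasibof

Every pair shown (lelsipev → lelelsipev, gidbew → gigidbew, lomif → lolomif) follows the same rule: repeat the first consonant+vowel as a prefix.
So nasibof → nanasibof.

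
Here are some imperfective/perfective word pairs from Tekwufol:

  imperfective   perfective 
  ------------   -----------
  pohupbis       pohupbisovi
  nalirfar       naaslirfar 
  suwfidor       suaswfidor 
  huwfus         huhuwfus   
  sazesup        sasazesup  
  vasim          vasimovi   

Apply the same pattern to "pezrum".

huwfus and pohupbis both end in -s yet inflect differently (huhuwfus, pohupbisovi), so the final letter is not what conditions the rule; the last vowel is.
"pezrum" has last vowel 'u'. The stems whose last vowel is 'u' (sazesup → sasazesup, huwfus → huhuwfus) repeat the first consonant+vowel as a prefix.
The other patterns: stems whose last vowel is 'i' add -ovi; stems whose last vowel is 'a' or 'o' insert -as- after the first vowel.
So pezrum → pepezrum.

pepezrum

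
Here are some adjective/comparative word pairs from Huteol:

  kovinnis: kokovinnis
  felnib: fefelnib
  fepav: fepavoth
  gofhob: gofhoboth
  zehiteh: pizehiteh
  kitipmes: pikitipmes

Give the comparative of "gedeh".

felnib and gofhob both end in -b yet inflect differently (fefelnib, gofhoboth), so the final letter is not what conditions the rule; the last vowel is.
"gedeh" has last vowel 'e'. The stems whose last vowel is 'e' (zehiteh → pizehiteh, kitipmes → pikitipmes) add the prefix pi-.
The other patterns: stems whose last vowel is 'i' repeat the first consonant+vowel as a prefix; stems whose last vowel is 'a' or 'o' add -oth.
So gedeh → pigedeh.

pigedeh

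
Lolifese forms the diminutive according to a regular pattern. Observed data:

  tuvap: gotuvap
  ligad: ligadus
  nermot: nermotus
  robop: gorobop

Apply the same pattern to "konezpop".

robop and nermot both have last vowel 'o' yet inflect differently (gorobop, nermotus), so the last vowel is not what conditions the rule; the final letter is.
"konezpop" ends in -p. The stems ending in -p (robop → gorobop, tuvap → gotuvap) add the prefix go-.
The other pattern: stems ending in -d or -t add -us.
So konezpop → gokonezpop.

gokonezpop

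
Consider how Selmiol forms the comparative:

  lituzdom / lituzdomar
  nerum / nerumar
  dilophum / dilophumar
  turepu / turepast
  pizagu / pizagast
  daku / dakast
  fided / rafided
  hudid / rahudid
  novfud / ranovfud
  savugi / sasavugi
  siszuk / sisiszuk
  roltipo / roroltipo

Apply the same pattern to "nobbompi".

nerum and turepu both have last vowel 'u' yet inflect differently (nerumar, turepast), so the last vowel is not what conditions the rule; the final letter is.
"nobbompi" ends in -i. The one such stem in the data (savugi → sasavugi) repeats the first consonant+vowel as a prefix (as do siszuk, roltipo), so the same rule applies.
So nobbompi → nonobbompi.

nonobbompi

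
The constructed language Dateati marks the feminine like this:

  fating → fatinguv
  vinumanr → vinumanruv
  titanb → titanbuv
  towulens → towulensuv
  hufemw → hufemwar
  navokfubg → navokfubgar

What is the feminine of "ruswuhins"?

fating and navokfubg both end in -g yet inflect differently (fatinguv, navokfubgar), so the final letter is not what conditions the rule; the second-to-last letter is.
"ruswuhins" has second-to-last letter 'n'. The stems whose second-to-last letter is 'n' (fating → fatinguv, vinumanr → vinumanruv, titanb → titanbuv) add -uv.
So ruswuhins → ruswuhinsuv.

ruswuhinsuv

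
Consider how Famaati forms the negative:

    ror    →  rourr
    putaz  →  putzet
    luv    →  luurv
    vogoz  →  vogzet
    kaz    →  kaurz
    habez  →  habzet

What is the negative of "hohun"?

"hohun" has 2 vowels. The stems with 2 vowels (habez → habzet, putaz → putzet, vogoz → vogzet) delete the last vowel and add -et.
So hohun → hohnet.

hohnet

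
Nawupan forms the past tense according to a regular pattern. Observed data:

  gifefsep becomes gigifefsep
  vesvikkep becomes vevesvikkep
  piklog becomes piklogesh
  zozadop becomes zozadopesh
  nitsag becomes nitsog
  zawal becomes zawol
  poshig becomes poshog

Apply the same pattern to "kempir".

kempor

"kempir" has last vowel 'i'. The one such stem in the data (poshig → poshog) changes the last vowel to 'o' (as do nitsag, zawal), so the same rule applies.
The other patterns: stems whose last vowel is 'e' repeat the first consonant+vowel as a prefix; stems whose last vowel is 'o' add -esh.
So kempir → kempor.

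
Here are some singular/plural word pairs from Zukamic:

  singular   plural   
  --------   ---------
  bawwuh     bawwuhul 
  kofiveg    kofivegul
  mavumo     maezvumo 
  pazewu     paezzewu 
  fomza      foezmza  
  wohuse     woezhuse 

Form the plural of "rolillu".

"rolillu" ends in a vowel. The stems ending in a vowel (mavumo → maezvumo, pazewu → paezzewu, fomza → foezmza) insert -ez- after the first vowel.
So rolillu → roezlillu.

roezlillu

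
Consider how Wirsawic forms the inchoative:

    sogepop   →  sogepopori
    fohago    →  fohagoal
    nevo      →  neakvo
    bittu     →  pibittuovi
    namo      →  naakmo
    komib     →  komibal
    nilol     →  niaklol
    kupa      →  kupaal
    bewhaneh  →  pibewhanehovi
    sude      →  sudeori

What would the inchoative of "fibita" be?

fibitaal

namo and fohago both end in -o yet inflect differently (naakmo, fohagoal), so the final letter is not what conditions the rule; the first letter is.
"fibita" begins with f-. The one such stem in the data (fohago → fohagoal) adds -al, so the same rule applies.
So fibita → fibitaal.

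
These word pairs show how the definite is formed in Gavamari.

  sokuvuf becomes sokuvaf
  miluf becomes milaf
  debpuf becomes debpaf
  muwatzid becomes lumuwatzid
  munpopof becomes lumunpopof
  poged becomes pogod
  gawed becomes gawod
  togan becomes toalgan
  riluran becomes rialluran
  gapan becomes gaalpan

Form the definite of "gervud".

sokuvuf and munpopof both end in -f yet inflect differently (sokuvaf, lumunpopof), so the final letter is not what conditions the rule; the last vowel is.
"gervud" has last vowel 'u'. The stems whose last vowel is 'u' (sokuvuf → sokuvaf, miluf → milaf, debpuf → debpaf) change the last vowel to 'a'.
The other patterns: stems whose last vowel is 'i' or 'o' add the prefix lu-; stems whose last vowel is 'e' change the last vowel to 'o'; stems whose last vowel is 'a' insert -al- after the first vowel.
So gervud → gervad.

gervad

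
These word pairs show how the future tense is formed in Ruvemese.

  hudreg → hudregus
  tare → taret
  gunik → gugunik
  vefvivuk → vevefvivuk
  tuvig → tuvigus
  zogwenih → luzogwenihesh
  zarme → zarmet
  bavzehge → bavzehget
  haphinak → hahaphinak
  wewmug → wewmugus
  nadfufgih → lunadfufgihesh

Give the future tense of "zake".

zaket

tuvig and gunik both have last vowel 'i' yet inflect differently (tuvigus, gugunik), so the last vowel is not what conditions the rule; the final letter is.
"zake" ends in -e. The stems ending in -e (tare → taret, zarme → zarmet, bavzehge → bavzehget) drop the final letter and add -et.
So zake → zaket.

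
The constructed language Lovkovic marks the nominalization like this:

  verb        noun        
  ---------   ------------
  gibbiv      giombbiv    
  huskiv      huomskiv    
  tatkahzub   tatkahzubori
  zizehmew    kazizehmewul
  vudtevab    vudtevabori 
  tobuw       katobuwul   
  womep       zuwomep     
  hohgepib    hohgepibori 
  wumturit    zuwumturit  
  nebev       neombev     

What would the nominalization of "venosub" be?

venosubori

hohgepib and huskiv both have last vowel 'i' yet inflect differently (hohgepibori, huomskiv), so the last vowel is not what conditions the rule; the final letter is.
"venosub" ends in -b. The stems ending in -b (hohgepib → hohgepibori, vudtevab → vudtevabori, tatkahzub → tatkahzubori) add -ori.
So venosub → venosubori.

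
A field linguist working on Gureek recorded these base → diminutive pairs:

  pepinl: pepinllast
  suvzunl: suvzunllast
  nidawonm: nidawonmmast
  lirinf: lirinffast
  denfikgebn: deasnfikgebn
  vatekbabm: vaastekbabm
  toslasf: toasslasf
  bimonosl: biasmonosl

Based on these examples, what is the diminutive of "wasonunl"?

wasonunllast

"wasonunl" has second-to-last letter 'n'. The stems whose second-to-last letter is 'n' (pepinl → pepinllast, suvzunl → suvzunllast, nidawonm → nidawonmmast) double the final consonant and add -ast.
So wasonunl → wasonunllast.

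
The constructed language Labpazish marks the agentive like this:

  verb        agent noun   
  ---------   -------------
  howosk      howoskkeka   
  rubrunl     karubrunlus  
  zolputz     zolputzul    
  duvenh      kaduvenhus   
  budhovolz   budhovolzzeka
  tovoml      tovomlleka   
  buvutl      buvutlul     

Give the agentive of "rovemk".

buvutl and rubrunl both end in -l yet inflect differently (buvutlul, karubrunlus), so the final letter is not what conditions the rule; the second-to-last letter is.
"rovemk" has second-to-last letter 'm'. The one such stem in the data (tovoml → tovomlleka) doubles the final consonant and adds -eka (as do budhovolz, howosk), so the same rule applies.
The other patterns: stems whose second-to-last letter is 't' add -ul; stems whose second-to-last letter is 'n' add ka- … -us around the stem.
So rovemk → rovemkkeka.

rovemkkeka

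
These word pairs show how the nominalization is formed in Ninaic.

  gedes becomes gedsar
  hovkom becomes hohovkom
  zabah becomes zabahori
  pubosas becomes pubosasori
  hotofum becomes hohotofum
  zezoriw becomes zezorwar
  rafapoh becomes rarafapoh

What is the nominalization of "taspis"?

taspsar

gedes and pubosas both end in -s yet inflect differently (gedsar, pubosasori), so the final letter is not what conditions the rule; the last vowel is.
"taspis" has last vowel 'i'. The one such stem in the data (zezoriw → zezorwar) deletes the last vowel and adds -ar (as does gedes), so the same rule applies.
The other patterns: stems whose last vowel is 'a' add -ori; stems whose last vowel is 'o' or 'u' repeat the first consonant+vowel as a prefix.
So taspis → taspsar.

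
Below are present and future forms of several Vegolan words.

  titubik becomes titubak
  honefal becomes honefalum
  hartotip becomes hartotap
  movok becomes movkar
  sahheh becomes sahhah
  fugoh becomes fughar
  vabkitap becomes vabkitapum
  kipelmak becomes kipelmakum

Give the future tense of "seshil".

seshal

kipelmak and movok both end in -k yet inflect differently (kipelmakum, movkar), so the final letter is not what conditions the rule; the last vowel is.
"seshil" has last vowel 'i'. The stems whose last vowel is 'i' (titubik → titubak, hartotip → hartotap) change the last vowel to 'a'.
The other patterns: stems whose last vowel is 'a' add -um; stems whose last vowel is 'o' delete the last vowel and add -ar.
So seshil → seshal.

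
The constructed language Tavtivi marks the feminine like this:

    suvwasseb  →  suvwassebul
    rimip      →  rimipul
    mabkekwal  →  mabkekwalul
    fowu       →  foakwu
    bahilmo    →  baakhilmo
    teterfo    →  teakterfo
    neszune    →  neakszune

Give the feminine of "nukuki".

nuakkuki

suvwasseb and neszune both have last vowel 'e' yet inflect differently (suvwassebul, neakszune), so the last vowel is not what conditions the rule; whether the stem ends in a vowel or a consonant is.
"nukuki" ends in a vowel. The stems ending in a vowel (fowu → foakwu, bahilmo → baakhilmo, teterfo → teakterfo) insert -ak- after the first vowel.
So nukuki → nuakkuki.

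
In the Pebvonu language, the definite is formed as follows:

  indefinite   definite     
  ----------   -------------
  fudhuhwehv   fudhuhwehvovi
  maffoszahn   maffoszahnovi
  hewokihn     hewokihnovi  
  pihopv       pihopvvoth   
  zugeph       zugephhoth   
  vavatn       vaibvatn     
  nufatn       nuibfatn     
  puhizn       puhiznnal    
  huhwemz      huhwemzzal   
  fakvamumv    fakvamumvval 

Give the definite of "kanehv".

fudhuhwehv and pihopv both end in -v yet inflect differently (fudhuhwehvovi, pihopvvoth), so the final letter is not what conditions the rule; the second-to-last letter is.
"kanehv" has second-to-last letter 'h'. The stems whose second-to-last letter is 'h' (fudhuhwehv → fudhuhwehvovi, maffoszahn → maffoszahnovi, hewokihn → hewokihnovi) add -ovi.
The other patterns: stems whose second-to-last letter is 'p' double the final consonant and add -oth; stems whose second-to-last letter is 't' insert -ib- after the first vowel; stems whose second-to-last letter is 'm' or 'z' double the final consonant and add -al.
So kanehv → kanehvovi.

kanehvovi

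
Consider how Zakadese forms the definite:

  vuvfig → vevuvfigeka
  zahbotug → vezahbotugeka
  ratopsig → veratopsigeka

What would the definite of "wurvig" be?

vewurvigeka

Every pair shown (vuvfig → vevuvfigeka, zahbotug → vezahbotugeka, ratopsig → veratopsigeka) follows the same rule: add ve- … -eka around the stem.
So wurvig → vewurvigeka.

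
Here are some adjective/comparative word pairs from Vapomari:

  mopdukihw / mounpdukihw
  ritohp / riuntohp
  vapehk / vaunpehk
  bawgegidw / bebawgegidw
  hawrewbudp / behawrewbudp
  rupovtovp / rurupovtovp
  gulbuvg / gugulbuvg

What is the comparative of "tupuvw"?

mopdukihw and bawgegidw both end in -w yet inflect differently (mounpdukihw, bebawgegidw), so the final letter is not what conditions the rule; the second-to-last letter is.
"tupuvw" has second-to-last letter 'v'. The stems whose second-to-last letter is 'v' (rupovtovp → rurupovtovp, gulbuvg → gugulbuvg) repeat the first consonant+vowel as a prefix.
So tupuvw → tutupuvw.

tutupuvw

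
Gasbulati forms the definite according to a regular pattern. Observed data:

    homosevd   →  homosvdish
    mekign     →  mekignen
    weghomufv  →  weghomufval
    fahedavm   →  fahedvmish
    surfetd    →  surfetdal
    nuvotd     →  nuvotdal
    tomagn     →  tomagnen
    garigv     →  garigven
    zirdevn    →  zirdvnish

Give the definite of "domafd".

domafdal

"domafd" has second-to-last letter 'f'. The one such stem in the data (weghomufv → weghomufval) adds -al, so the same rule applies.
So domafd → domafdal.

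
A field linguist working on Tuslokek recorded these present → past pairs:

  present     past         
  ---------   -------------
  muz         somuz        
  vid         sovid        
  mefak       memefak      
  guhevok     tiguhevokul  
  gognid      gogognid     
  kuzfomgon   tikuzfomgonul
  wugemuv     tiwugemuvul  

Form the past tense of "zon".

vid and gognid both end in -d yet inflect differently (sovid, gogognid), so the final letter is not what conditions the rule; the number of vowels is.
"zon" has 1 vowel. The stems with 1 vowel (muz → somuz, vid → sovid) add the prefix so-.
So zon → sozon.

sozon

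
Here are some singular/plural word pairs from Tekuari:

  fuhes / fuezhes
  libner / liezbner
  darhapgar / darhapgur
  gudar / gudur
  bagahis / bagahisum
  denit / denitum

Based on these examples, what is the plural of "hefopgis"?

hefopgisum

"hefopgis" has last vowel 'i'. The stems whose last vowel is 'i' (bagahis → bagahisum, denit → denitum) add -um.
So hefopgis → hefopgisum.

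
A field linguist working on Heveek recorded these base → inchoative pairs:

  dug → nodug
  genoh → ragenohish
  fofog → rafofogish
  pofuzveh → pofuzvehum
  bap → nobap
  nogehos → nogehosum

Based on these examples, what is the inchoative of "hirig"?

"hirig" has 2 vowels. The stems with 2 vowels (genoh → ragenohish, fofog → rafofogish) add ra- … -ish around the stem.
The other patterns: stems with 1 vowel add the prefix no-; stems with 3 vowels add -um.
So hirig → rahirigish.

rahirigish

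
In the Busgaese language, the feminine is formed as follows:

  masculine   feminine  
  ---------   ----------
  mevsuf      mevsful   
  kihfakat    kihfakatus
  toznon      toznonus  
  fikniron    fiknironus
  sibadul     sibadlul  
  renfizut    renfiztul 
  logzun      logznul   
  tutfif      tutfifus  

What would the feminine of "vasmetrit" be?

"vasmetrit" has last vowel 'i'. The one such stem in the data (tutfif → tutfifus) adds -us, so the same rule applies.
So vasmetrit → vasmetritus.

vasmetritus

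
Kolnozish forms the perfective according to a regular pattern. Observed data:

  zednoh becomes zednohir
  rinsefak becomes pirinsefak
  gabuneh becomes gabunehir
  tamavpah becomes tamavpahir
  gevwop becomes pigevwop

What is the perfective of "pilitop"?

tamavpah and rinsefak both have last vowel 'a' yet inflect differently (tamavpahir, pirinsefak), so the last vowel is not what conditions the rule; the final letter is.
"pilitop" ends in -p. The one such stem in the data (gevwop → pigevwop) adds the prefix pi-, so the same rule applies.
So pilitop → pipilitop.

pipilitop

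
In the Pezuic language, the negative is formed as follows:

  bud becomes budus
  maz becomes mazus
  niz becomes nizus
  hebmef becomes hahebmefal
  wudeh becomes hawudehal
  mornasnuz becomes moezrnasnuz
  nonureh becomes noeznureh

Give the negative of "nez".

maz and mornasnuz both end in -z yet inflect differently (mazus, moezrnasnuz), so the final letter is not what conditions the rule; the number of vowels is.
"nez" has 1 vowel. The stems with 1 vowel (bud → budus, maz → mazus, niz → nizus) add -us.
So nez → nezus.

nezus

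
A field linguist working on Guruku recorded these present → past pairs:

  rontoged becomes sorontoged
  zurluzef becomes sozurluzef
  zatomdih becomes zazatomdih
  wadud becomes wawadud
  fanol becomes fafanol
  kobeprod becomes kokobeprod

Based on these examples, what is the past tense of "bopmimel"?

sobopmimel

rontoged and wadud both end in -d yet inflect differently (sorontoged, wawadud), so the final letter is not what conditions the rule; the last vowel is.
"bopmimel" has last vowel 'e'. The stems whose last vowel is 'e' (rontoged → sorontoged, zurluzef → sozurluzef) add the prefix so-.
So bopmimel → sobopmimel.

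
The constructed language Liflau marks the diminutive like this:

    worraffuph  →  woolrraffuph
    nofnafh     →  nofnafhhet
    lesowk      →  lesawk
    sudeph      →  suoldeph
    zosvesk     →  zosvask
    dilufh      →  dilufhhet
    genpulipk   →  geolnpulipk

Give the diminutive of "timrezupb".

tiolmrezupb

"timrezupb" has second-to-last letter 'p'. The stems whose second-to-last letter is 'p' (genpulipk → geolnpulipk, sudeph → suoldeph, worraffuph → woolrraffuph) insert -ol- after the first vowel.
The other patterns: stems whose second-to-last letter is 'f' double the final consonant and add -et; stems whose second-to-last letter is 's' or 'w' change the last vowel to 'a'.
So timrezupb → tiolmrezupb.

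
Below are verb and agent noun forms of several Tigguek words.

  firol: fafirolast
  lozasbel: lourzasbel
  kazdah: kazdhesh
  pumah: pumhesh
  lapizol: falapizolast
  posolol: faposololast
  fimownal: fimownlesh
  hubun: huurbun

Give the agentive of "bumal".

firol and fimownal both end in -l yet inflect differently (fafirolast, fimownlesh), so the final letter is not what conditions the rule; the last vowel is.
"bumal" has last vowel 'a'. The stems whose last vowel is 'a' (fimownal → fimownlesh, kazdah → kazdhesh, pumah → pumhesh) delete the last vowel and add -esh.
So bumal → bumlesh.

bumlesh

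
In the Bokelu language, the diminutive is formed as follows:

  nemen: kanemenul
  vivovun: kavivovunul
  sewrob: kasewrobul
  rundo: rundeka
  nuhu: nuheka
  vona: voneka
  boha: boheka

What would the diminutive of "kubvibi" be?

kubvibeka

"kubvibi" ends in a vowel. The stems ending in a vowel (rundo → rundeka, nuhu → nuheka, vona → voneka) drop the final letter and add -eka.
The other pattern: stems ending in a consonant add ka- … -ul around the stem.
So kubvibi → kubvibeka.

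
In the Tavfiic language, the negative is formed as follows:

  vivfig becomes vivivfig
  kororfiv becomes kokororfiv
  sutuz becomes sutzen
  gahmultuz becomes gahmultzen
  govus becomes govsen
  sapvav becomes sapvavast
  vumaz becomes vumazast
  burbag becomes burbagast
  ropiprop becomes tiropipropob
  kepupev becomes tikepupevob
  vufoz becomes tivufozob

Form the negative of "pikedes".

kororfiv and sapvav both end in -v yet inflect differently (kokororfiv, sapvavast), so the final letter is not what conditions the rule; the last vowel is.
"pikedes" has last vowel 'e'. The one such stem in the data (kepupev → tikepupevob) adds ti- … -ob around the stem, so the same rule applies.
So pikedes → tipikedesob.

tipikedesob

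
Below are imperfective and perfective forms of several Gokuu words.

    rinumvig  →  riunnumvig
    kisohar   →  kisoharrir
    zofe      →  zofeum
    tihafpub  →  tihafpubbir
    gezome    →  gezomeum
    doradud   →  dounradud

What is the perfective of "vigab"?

vigabbir

"vigab" ends in -b. The one such stem in the data (tihafpub → tihafpubbir) doubles the final consonant and adds -ir (as does kisohar), so the same rule applies.
So vigab → vigabbir.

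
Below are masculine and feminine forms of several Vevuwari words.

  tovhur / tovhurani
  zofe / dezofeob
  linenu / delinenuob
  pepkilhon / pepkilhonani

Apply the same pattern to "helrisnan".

helrisnanani

linenu and tovhur both have last vowel 'u' yet inflect differently (delinenuob, tovhurani), so the last vowel is not what conditions the rule; whether the stem ends in a vowel or a consonant is.
"helrisnan" ends in a consonant. The stems ending in a consonant (pepkilhon → pepkilhonani, tovhur → tovhurani) add -ani.
So helrisnan → helrisnanani.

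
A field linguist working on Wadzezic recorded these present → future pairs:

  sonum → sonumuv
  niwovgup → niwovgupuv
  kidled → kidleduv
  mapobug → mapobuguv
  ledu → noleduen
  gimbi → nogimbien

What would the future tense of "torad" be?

toraduv

"torad" ends in a consonant. The stems ending in a consonant (sonum → sonumuv, kidled → kidleduv, niwovgup → niwovgupuv) add -uv.
So torad → toraduv.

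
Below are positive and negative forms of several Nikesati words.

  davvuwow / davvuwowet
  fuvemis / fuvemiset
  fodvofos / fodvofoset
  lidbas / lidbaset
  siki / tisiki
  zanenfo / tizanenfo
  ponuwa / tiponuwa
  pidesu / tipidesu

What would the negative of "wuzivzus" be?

wuzivzuset

fuvemis and siki both have last vowel 'i' yet inflect differently (fuvemiset, tisiki), so the last vowel is not what conditions the rule; whether the stem ends in a vowel or a consonant is.
"wuzivzus" ends in a consonant. The stems ending in a consonant (davvuwow → davvuwowet, fuvemis → fuvemiset, fodvofos → fodvofoset) add -et.
So wuzivzus → wuzivzuset.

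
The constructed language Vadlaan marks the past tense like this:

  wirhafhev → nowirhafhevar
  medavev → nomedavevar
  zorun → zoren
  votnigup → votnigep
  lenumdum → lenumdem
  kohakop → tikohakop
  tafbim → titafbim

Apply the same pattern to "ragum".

ragem

"ragum" has last vowel 'u'. The stems whose last vowel is 'u' (zorun → zoren, votnigup → votnigep, lenumdum → lenumdem) change the last vowel to 'e'.
The other patterns: stems whose last vowel is 'e' add no- … -ar around the stem; stems whose last vowel is 'i' or 'o' add the prefix ti-.
So ragum → ragem.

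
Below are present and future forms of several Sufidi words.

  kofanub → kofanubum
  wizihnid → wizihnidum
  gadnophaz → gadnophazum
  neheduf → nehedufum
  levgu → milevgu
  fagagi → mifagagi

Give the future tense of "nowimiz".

nowimizum

"nowimiz" ends in a consonant. The stems ending in a consonant (kofanub → kofanubum, neheduf → nehedufum, gadnophaz → gadnophazum) add -um.
So nowimiz → nowimizum.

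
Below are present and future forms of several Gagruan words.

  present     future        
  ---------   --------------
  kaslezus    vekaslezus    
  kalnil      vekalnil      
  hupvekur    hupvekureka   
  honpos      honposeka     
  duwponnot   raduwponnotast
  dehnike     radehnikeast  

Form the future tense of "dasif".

radasifast

kaslezus and honpos both end in -s yet inflect differently (vekaslezus, honposeka), so the final letter is not what conditions the rule; the first letter is.
"dasif" begins with d-. The stems beginning with d- (duwponnot → raduwponnotast, dehnike → radehnikeast) add ra- … -ast around the stem.
So dasif → radasifast.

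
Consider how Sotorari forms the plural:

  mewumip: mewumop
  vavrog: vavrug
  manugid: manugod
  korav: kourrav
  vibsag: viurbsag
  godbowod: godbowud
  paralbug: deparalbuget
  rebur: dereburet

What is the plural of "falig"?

falog

"falig" has last vowel 'i'. The stems whose last vowel is 'i' (mewumip → mewumop, manugid → manugod) change the last vowel to 'o'.
The other patterns: stems whose last vowel is 'o' change the last vowel to 'u'; stems whose last vowel is 'a' insert -ur- after the first vowel; stems whose last vowel is 'u' add de- … -et around the stem.
So falig → falog.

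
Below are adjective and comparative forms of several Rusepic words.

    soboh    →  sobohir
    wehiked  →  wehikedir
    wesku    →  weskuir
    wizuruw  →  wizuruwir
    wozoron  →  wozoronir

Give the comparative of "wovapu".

wovapuir

Every pair shown (soboh → sobohir, wehiked → wehikedir, wesku → weskuir, …) follows the same rule: add -ir.
So wovapu → wovapuir.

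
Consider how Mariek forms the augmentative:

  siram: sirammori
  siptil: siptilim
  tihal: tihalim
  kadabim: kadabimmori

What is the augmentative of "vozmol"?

vozmolim

tihal and siram both have last vowel 'a' yet inflect differently (tihalim, sirammori), so the last vowel is not what conditions the rule; the final letter is.
"vozmol" ends in -l. The stems ending in -l (siptil → siptilim, tihal → tihalim) add -im.
The other pattern: stems ending in -m double the final consonant and add -ori.
So vozmol → vozmolim.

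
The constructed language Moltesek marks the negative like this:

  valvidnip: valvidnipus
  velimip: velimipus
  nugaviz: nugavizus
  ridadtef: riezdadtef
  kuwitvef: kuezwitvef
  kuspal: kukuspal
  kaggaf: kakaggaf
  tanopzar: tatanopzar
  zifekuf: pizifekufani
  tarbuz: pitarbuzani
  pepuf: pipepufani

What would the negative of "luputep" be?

luezputep

"luputep" has last vowel 'e'. The stems whose last vowel is 'e' (ridadtef → riezdadtef, kuwitvef → kuezwitvef) insert -ez- after the first vowel.
So luputep → luezputep.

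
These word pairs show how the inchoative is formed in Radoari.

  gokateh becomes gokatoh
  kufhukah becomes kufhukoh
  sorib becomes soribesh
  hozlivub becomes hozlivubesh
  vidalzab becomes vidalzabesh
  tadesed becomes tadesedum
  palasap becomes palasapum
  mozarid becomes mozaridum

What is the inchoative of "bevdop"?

"bevdop" ends in -p. The one such stem in the data (palasap → palasapum) adds -um, so the same rule applies.
The other patterns: stems ending in -h change the last vowel to 'o'; stems ending in -b add -esh.
So bevdop → bevdopum.

bevdopum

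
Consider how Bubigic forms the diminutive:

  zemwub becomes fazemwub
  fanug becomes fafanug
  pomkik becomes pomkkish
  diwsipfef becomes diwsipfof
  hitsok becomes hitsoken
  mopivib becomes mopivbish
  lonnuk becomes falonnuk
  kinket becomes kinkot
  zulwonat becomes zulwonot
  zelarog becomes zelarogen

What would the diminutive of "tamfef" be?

"tamfef" has last vowel 'e'. The stems whose last vowel is 'e' (diwsipfef → diwsipfof, kinket → kinkot) change the last vowel to 'o'.
The other patterns: stems whose last vowel is 'i' delete the last vowel and add -ish; stems whose last vowel is 'o' add -en; stems whose last vowel is 'u' add the prefix fa-.
So tamfef → tamfof.

tamfof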